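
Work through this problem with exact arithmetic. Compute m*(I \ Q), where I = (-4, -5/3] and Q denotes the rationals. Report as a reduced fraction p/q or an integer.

The interval I = (-4, -5/3] has m(I) = -5/3 - (-4) = 7/3 (endpoints are measure-zero, so open/closed/half-open agree). Write I = (I cap Q) u (I \ Q). The rationals in I are countable, so m*(I cap Q) = 0 (cover each rational by intervals whose total length is arbitrarily small). By countable subadditivity m*(I) <= m*(I cap Q) + m*(I \ Q), hence m*(I \ Q) >= m(I) = 7/3. The reverse inequality m*(I \ Q) <= m*(I) = 7/3 is trivial since (I \ Q) is a subset of I. Therefore m*(I \ Q) = 7/3.

7/3


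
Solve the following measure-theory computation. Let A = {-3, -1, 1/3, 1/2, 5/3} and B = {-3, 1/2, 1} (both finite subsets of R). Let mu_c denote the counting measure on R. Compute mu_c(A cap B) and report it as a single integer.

Counting measure on a finite set equals cardinality. mu_c(A cap B) = |A cap B| (elements appearing in both).
Enumerating the elements of A that also lie in B gives 2 element(s).
So mu_c(A cap B) = 2.

2


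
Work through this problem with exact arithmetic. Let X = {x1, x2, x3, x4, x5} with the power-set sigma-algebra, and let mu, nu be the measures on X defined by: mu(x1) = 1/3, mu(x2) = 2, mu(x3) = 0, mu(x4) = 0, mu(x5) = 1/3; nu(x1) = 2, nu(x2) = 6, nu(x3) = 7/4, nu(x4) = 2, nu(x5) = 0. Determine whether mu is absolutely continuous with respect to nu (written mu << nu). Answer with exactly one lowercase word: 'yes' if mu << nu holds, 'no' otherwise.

mu << nu means: every nu-null measurable set is also mu-null; equivalently, for every atom x, if nu({x}) = 0 then mu({x}) = 0.
Checking each atom:
  x1: nu = 2 > 0 -> no constraint.
  x2: nu = 6 > 0 -> no constraint.
  x3: nu = 7/4 > 0 -> no constraint.
  x4: nu = 2 > 0 -> no constraint.
  x5: nu = 0, mu = 1/3 > 0 -> violates mu << nu.
The atom(s) x5 violate the condition (nu = 0 but mu > 0). Therefore mu is NOT absolutely continuous w.r.t. nu.

no


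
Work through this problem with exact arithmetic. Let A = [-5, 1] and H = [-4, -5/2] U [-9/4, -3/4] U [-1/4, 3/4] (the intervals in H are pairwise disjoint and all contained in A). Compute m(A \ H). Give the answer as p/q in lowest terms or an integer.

The ambient interval has length m(A) = 1 - (-5) = 6.
Since the holes are disjoint and sit inside A, by finite additivity
  m(H) = sum_i (b_i - a_i), and m(A \ H) = m(A) - m(H).
Computing the hole measures:
  m(H_1) = -5/2 - (-4) = 3/2.
  m(H_2) = -3/4 - (-9/4) = 3/2.
  m(H_3) = 3/4 - (-1/4) = 1.
Summed: m(H) = 3/2 + 3/2 + 1 = 4.
So m(A \ H) = 6 - 4 = 2.

2


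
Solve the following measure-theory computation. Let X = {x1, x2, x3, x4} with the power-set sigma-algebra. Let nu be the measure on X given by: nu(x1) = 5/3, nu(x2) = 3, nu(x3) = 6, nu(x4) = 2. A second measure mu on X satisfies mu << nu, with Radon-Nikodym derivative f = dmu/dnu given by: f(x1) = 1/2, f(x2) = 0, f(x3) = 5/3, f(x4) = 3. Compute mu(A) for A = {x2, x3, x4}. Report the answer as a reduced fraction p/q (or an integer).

By the defining property of the Radon-Nikodym derivative, for every measurable set A,
  mu(A) = integral_A f dnu.
Since nu is a discrete measure concentrated on the atoms of X, the integral over A reduces to the sum
  mu(A) = sum_{x in A} f(x) * nu({x}).
Computing each term:
  x2: f(x2) * nu(x2) = 0 * 3 = 0.
  x3: f(x3) * nu(x3) = 5/3 * 6 = 10.
  x4: f(x4) * nu(x4) = 3 * 2 = 6.
Summing: mu(A) = 0 + 10 + 6 = 16.

16


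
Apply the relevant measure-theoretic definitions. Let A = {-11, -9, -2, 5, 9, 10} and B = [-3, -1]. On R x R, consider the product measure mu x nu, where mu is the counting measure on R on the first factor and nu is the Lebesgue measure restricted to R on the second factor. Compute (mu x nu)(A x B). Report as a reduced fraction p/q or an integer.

For a measurable rectangle A x B, the product measure satisfies
  (mu x nu)(A x B) = mu(A) * nu(B).
  mu(A) = 6.
  nu(B) = 2.
  (mu x nu)(A x B) = 6 * 2 = 12.

12


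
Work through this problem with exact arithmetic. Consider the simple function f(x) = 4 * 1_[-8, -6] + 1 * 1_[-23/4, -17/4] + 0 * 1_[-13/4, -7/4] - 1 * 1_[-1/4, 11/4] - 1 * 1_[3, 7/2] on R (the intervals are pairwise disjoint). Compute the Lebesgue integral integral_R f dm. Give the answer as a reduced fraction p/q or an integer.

For a simple function f = sum_i c_i * 1_{A_i} with disjoint A_i,
  integral f dm = sum_i c_i * m(A_i).
Lengths of the A_i:
  m(A_1) = -6 - (-8) = 2.
  m(A_2) = -17/4 - (-23/4) = 3/2.
  m(A_3) = -7/4 - (-13/4) = 3/2.
  m(A_4) = 11/4 - (-1/4) = 3.
  m(A_5) = 7/2 - 3 = 1/2.
Contributions c_i * m(A_i):
  (4) * (2) = 8.
  (1) * (3/2) = 3/2.
  (0) * (3/2) = 0.
  (-1) * (3) = -3.
  (-1) * (1/2) = -1/2.
Total: 8 + 3/2 + 0 - 3 - 1/2 = 6.

6


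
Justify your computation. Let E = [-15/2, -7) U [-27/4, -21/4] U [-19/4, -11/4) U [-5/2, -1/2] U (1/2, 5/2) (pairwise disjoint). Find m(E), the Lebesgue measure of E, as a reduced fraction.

For pairwise disjoint intervals, m(union_i I_i) = sum_i m(I_i),
and m is invariant under swapping open/closed endpoints (single points have measure 0).
So m(E) = sum_i (b_i - a_i).
  I_1 has length -7 - (-15/2) = 1/2.
  I_2 has length -21/4 - (-27/4) = 3/2.
  I_3 has length -11/4 - (-19/4) = 2.
  I_4 has length -1/2 - (-5/2) = 2.
  I_5 has length 5/2 - 1/2 = 2.
Summing:
  m(E) = 1/2 + 3/2 + 2 + 2 + 2 = 8.

8


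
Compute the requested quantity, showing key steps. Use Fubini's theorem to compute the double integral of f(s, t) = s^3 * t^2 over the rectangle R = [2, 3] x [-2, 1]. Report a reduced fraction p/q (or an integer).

f(s, t) is a tensor product of a function of s and a function of t, and both factors are bounded continuous (hence Lebesgue integrable) on the rectangle, so Fubini's theorem applies:
  integral_R f d(m x m) = (integral_a1^b1 s^3 ds) * (integral_a2^b2 t^2 dt).
Inner integral in s: integral_{2}^{3} s^3 ds = (3^4 - 2^4)/4
  = 65/4.
Inner integral in t: integral_{-2}^{1} t^2 dt = (1^3 - (-2)^3)/3
  = 3.
Product: (65/4) * (3) = 195/4.

195/4


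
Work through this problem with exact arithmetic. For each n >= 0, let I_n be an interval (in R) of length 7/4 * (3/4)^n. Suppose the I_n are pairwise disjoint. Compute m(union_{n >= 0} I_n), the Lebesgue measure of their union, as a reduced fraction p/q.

By countable additivity of the Lebesgue measure on pairwise disjoint measurable sets,
  m(union_{n >= 0} I_n) = sum_{n >= 0} m(I_n) = sum_{n >= 0} a * r^n,
  with a = 7/4 and r = 3/4.
Since 0 < r = 3/4 < 1, the geometric series converges:
  sum_{n >= 0} a * r^n = a / (1 - r).
  = 7/4 / (1 - 3/4)
  = 7/4 / (1/4)
  = 7.

7


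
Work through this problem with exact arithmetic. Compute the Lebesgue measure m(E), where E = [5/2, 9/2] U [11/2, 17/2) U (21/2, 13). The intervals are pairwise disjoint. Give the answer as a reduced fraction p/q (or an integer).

For pairwise disjoint intervals, m(union_i I_i) = sum_i m(I_i),
and m is invariant under swapping open/closed endpoints (single points have measure 0).
So m(E) = sum_i (b_i - a_i).
  I_1 has length 9/2 - 5/2 = 2.
  I_2 has length 17/2 - 11/2 = 3.
  I_3 has length 13 - 21/2 = 5/2.
Summing:
  m(E) = 2 + 3 + 5/2 = 15/2.

15/2


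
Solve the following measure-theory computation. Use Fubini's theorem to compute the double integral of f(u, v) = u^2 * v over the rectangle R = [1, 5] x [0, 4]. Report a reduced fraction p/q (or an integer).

f(u, v) is a tensor product of a function of u and a function of v, and both factors are bounded continuous (hence Lebesgue integrable) on the rectangle, so Fubini's theorem applies:
  integral_R f d(m x m) = (integral_a1^b1 u^2 du) * (integral_a2^b2 v dv).
Inner integral in u: integral_{1}^{5} u^2 du = (5^3 - 1^3)/3
  = 124/3.
Inner integral in v: integral_{0}^{4} v dv = (4^2 - 0^2)/2
  = 8.
Product: (124/3) * (8) = 992/3.

992/3


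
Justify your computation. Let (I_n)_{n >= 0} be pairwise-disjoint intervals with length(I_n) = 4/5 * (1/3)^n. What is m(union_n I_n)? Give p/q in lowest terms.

By countable additivity of the Lebesgue measure on pairwise disjoint measurable sets,
  m(union_{n >= 0} I_n) = sum_{n >= 0} m(I_n) = sum_{n >= 0} a * r^n,
  with a = 4/5 and r = 1/3.
Since 0 < r = 1/3 < 1, the geometric series converges:
  sum_{n >= 0} a * r^n = a / (1 - r).
  = 4/5 / (1 - 1/3)
  = 4/5 / (2/3)
  = 6/5.

6/5


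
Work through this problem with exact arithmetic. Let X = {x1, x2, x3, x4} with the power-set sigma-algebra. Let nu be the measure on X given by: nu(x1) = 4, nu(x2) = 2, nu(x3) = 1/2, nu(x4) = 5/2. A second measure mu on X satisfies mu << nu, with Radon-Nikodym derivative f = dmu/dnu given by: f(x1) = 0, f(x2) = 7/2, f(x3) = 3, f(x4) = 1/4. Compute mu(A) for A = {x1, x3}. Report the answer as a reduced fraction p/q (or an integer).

By the defining property of the Radon-Nikodym derivative, for every measurable set A,
  mu(A) = integral_A f dnu.
Since nu is a discrete measure concentrated on the atoms of X, the integral over A reduces to the sum
  mu(A) = sum_{x in A} f(x) * nu({x}).
Computing each term:
  x1: f(x1) * nu(x1) = 0 * 4 = 0.
  x3: f(x3) * nu(x3) = 3 * 1/2 = 3/2.
Summing: mu(A) = 0 + 3/2 = 3/2.

3/2


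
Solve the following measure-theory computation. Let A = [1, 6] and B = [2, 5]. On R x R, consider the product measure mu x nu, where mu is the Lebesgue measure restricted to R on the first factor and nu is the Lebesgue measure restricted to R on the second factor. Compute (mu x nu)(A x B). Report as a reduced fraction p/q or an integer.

For a measurable rectangle A x B, the product measure satisfies
  (mu x nu)(A x B) = mu(A) * nu(B).
  mu(A) = 5.
  nu(B) = 3.
  (mu x nu)(A x B) = 5 * 3 = 15.

15


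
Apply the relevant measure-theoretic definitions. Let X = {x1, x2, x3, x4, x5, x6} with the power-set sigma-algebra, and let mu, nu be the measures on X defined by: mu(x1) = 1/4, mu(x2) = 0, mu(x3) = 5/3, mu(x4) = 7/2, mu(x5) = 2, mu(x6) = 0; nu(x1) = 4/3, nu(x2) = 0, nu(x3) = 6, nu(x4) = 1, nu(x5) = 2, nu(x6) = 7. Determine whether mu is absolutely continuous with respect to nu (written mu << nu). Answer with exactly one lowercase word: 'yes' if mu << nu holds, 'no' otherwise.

mu << nu means: every nu-null measurable set is also mu-null; equivalently, for every atom x, if nu({x}) = 0 then mu({x}) = 0.
Checking each atom:
  x1: nu = 4/3 > 0 -> no constraint.
  x2: nu = 0, mu = 0 -> consistent with mu << nu.
  x3: nu = 6 > 0 -> no constraint.
  x4: nu = 1 > 0 -> no constraint.
  x5: nu = 2 > 0 -> no constraint.
  x6: nu = 7 > 0 -> no constraint.
No atom violates the condition. Therefore mu << nu.

yes


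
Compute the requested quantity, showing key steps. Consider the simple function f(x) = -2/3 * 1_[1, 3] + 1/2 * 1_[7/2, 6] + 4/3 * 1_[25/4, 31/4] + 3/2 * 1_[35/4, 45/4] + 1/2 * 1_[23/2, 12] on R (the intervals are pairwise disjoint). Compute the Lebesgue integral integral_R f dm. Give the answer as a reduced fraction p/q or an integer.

For a simple function f = sum_i c_i * 1_{A_i} with disjoint A_i,
  integral f dm = sum_i c_i * m(A_i).
Lengths of the A_i:
  m(A_1) = 3 - 1 = 2.
  m(A_2) = 6 - 7/2 = 5/2.
  m(A_3) = 31/4 - 25/4 = 3/2.
  m(A_4) = 45/4 - 35/4 = 5/2.
  m(A_5) = 12 - 23/2 = 1/2.
Contributions c_i * m(A_i):
  (-2/3) * (2) = -4/3.
  (1/2) * (5/2) = 5/4.
  (4/3) * (3/2) = 2.
  (3/2) * (5/2) = 15/4.
  (1/2) * (1/2) = 1/4.
Total: -4/3 + 5/4 + 2 + 15/4 + 1/4 = 71/12.

71/12


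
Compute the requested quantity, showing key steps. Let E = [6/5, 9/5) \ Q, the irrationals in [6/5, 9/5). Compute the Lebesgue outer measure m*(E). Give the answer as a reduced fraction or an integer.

The interval I = [6/5, 9/5) has m(I) = 9/5 - 6/5 = 3/5 (endpoints are measure-zero, so open/closed/half-open agree). Write I = (I cap Q) u (I \ Q). The rationals in I are countable, so m*(I cap Q) = 0 (cover each rational by intervals whose total length is arbitrarily small). By countable subadditivity m*(I) <= m*(I cap Q) + m*(I \ Q), hence m*(I \ Q) >= m(I) = 3/5. The reverse inequality m*(I \ Q) <= m*(I) = 3/5 is trivial since (I \ Q) is a subset of I. Therefore m*(I \ Q) = 3/5.

3/5


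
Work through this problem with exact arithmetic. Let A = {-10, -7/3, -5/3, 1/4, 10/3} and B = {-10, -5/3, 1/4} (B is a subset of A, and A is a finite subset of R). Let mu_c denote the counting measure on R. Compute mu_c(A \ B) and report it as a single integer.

Counting measure assigns mu_c(E) = |E| (number of elements) when E is finite. For B subset A, A \ B is the set of elements of A not in B, so |A \ B| = |A| - |B|.
|A| = 5, |B| = 3, so mu_c(A \ B) = 5 - 3 = 2.

2


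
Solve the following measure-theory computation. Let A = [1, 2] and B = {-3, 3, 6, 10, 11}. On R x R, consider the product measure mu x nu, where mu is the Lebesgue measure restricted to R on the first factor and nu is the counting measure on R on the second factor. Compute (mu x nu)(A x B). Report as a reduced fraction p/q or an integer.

For a measurable rectangle A x B, the product measure satisfies
  (mu x nu)(A x B) = mu(A) * nu(B).
  mu(A) = 1.
  nu(B) = 5.
  (mu x nu)(A x B) = 1 * 5 = 5.

5


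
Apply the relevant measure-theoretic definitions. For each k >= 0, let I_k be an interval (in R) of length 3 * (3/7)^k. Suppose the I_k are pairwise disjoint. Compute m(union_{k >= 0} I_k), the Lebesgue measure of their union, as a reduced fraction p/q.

By countable additivity of the Lebesgue measure on pairwise disjoint measurable sets,
  m(union_{k >= 0} I_k) = sum_{k >= 0} m(I_k) = sum_{k >= 0} a * r^k,
  with a = 3 and r = 3/7.
Since 0 < r = 3/7 < 1, the geometric series converges:
  sum_{k >= 0} a * r^k = a / (1 - r).
  = 3 / (1 - 3/7)
  = 3 / (4/7)
  = 21/4.

21/4


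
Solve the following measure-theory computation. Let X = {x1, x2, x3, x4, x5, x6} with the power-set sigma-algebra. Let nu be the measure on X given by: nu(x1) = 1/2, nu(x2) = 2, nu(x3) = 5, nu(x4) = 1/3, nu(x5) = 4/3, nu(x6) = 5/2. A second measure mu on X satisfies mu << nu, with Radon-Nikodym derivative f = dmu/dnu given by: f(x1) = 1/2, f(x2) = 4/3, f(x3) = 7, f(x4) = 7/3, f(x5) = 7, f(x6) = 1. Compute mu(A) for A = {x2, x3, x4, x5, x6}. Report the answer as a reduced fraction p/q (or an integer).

By the defining property of the Radon-Nikodym derivative, for every measurable set A,
  mu(A) = integral_A f dnu.
Since nu is a discrete measure concentrated on the atoms of X, the integral over A reduces to the sum
  mu(A) = sum_{x in A} f(x) * nu({x}).
Computing each term:
  x2: f(x2) * nu(x2) = 4/3 * 2 = 8/3.
  x3: f(x3) * nu(x3) = 7 * 5 = 35.
  x4: f(x4) * nu(x4) = 7/3 * 1/3 = 7/9.
  x5: f(x5) * nu(x5) = 7 * 4/3 = 28/3.
  x6: f(x6) * nu(x6) = 1 * 5/2 = 5/2.
Summing: mu(A) = 8/3 + 35 + 7/9 + 28/3 + 5/2 = 905/18.

905/18


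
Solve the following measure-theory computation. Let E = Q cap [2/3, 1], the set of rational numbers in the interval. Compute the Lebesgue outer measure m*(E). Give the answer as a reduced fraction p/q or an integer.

E = Q cap [2/3, 1] is a subset of Q, which is countable. Enumerate Q = {q_1, q_2, ...}; for any eps > 0, cover q_k by the open interval (q_k - eps/2^(k+1), q_k + eps/2^(k+1)), of length eps/2^k. The total cover length is sum_{k>=1} eps/2^k = eps. Hence m*(E) <= m*(Q) <= eps for every eps > 0, and since outer measure is non-negative, m*(E) = 0.

0


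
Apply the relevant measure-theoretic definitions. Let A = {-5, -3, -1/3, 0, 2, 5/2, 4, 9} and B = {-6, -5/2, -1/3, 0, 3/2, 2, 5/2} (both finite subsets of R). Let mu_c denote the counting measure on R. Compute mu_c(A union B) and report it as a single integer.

Counting measure on a finite set equals cardinality. By inclusion-exclusion, |A union B| = |A| + |B| - |A cap B|.
|A| = 8, |B| = 7, |A cap B| = 4.
So mu_c(A union B) = 8 + 7 - 4 = 11.

11


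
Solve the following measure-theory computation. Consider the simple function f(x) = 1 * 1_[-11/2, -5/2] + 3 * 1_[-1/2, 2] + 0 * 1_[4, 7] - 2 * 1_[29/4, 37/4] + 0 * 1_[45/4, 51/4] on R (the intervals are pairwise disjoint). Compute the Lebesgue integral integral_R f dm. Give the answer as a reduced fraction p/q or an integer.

For a simple function f = sum_i c_i * 1_{A_i} with disjoint A_i,
  integral f dm = sum_i c_i * m(A_i).
Lengths of the A_i:
  m(A_1) = -5/2 - (-11/2) = 3.
  m(A_2) = 2 - (-1/2) = 5/2.
  m(A_3) = 7 - 4 = 3.
  m(A_4) = 37/4 - 29/4 = 2.
  m(A_5) = 51/4 - 45/4 = 3/2.
Contributions c_i * m(A_i):
  (1) * (3) = 3.
  (3) * (5/2) = 15/2.
  (0) * (3) = 0.
  (-2) * (2) = -4.
  (0) * (3/2) = 0.
Total: 3 + 15/2 + 0 - 4 + 0 = 13/2.

13/2


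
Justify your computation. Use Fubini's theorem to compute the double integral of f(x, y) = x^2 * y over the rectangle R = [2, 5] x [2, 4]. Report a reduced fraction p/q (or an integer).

f(x, y) is a tensor product of a function of x and a function of y, and both factors are bounded continuous (hence Lebesgue integrable) on the rectangle, so Fubini's theorem applies:
  integral_R f d(m x m) = (integral_a1^b1 x^2 dx) * (integral_a2^b2 y dy).
Inner integral in x: integral_{2}^{5} x^2 dx = (5^3 - 2^3)/3
  = 39.
Inner integral in y: integral_{2}^{4} y dy = (4^2 - 2^2)/2
  = 6.
Product: (39) * (6) = 234.

234


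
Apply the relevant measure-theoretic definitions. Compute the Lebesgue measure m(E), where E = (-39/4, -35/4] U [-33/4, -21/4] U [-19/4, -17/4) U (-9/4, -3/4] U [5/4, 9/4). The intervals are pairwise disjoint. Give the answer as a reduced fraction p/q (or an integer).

For pairwise disjoint intervals, m(union_i I_i) = sum_i m(I_i),
and m is invariant under swapping open/closed endpoints (single points have measure 0).
So m(E) = sum_i (b_i - a_i).
  I_1 has length -35/4 - (-39/4) = 1.
  I_2 has length -21/4 - (-33/4) = 3.
  I_3 has length -17/4 - (-19/4) = 1/2.
  I_4 has length -3/4 - (-9/4) = 3/2.
  I_5 has length 9/4 - 5/4 = 1.
Summing:
  m(E) = 1 + 3 + 1/2 + 3/2 + 1 = 7.

7


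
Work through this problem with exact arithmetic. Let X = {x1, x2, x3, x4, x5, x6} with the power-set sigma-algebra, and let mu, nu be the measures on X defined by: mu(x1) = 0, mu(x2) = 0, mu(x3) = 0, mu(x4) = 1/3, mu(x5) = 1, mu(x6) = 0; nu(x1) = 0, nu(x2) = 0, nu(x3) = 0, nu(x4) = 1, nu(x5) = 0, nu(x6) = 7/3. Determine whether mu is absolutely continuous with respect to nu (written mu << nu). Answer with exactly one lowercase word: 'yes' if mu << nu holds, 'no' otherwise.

mu << nu means: every nu-null measurable set is also mu-null; equivalently, for every atom x, if nu({x}) = 0 then mu({x}) = 0.
Checking each atom:
  x1: nu = 0, mu = 0 -> consistent with mu << nu.
  x2: nu = 0, mu = 0 -> consistent with mu << nu.
  x3: nu = 0, mu = 0 -> consistent with mu << nu.
  x4: nu = 1 > 0 -> no constraint.
  x5: nu = 0, mu = 1 > 0 -> violates mu << nu.
  x6: nu = 7/3 > 0 -> no constraint.
The atom(s) x5 violate the condition (nu = 0 but mu > 0). Therefore mu is NOT absolutely continuous w.r.t. nu.

no


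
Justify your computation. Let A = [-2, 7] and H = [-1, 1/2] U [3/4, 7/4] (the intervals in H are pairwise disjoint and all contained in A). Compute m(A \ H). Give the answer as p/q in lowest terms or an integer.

The ambient interval has length m(A) = 7 - (-2) = 9.
Since the holes are disjoint and sit inside A, by finite additivity
  m(H) = sum_i (b_i - a_i), and m(A \ H) = m(A) - m(H).
Computing the hole measures:
  m(H_1) = 1/2 - (-1) = 3/2.
  m(H_2) = 7/4 - 3/4 = 1.
Summed: m(H) = 3/2 + 1 = 5/2.
So m(A \ H) = 9 - 5/2 = 13/2.

13/2


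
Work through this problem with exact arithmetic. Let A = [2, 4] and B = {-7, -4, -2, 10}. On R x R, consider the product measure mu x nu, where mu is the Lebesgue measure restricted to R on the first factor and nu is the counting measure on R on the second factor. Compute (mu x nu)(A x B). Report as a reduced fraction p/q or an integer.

For a measurable rectangle A x B, the product measure satisfies
  (mu x nu)(A x B) = mu(A) * nu(B).
  mu(A) = 2.
  nu(B) = 4.
  (mu x nu)(A x B) = 2 * 4 = 8.

8


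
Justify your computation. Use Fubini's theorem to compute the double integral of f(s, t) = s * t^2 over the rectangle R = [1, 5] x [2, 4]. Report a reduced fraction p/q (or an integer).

f(s, t) is a tensor product of a function of s and a function of t, and both factors are bounded continuous (hence Lebesgue integrable) on the rectangle, so Fubini's theorem applies:
  integral_R f d(m x m) = (integral_a1^b1 s ds) * (integral_a2^b2 t^2 dt).
Inner integral in s: integral_{1}^{5} s ds = (5^2 - 1^2)/2
  = 12.
Inner integral in t: integral_{2}^{4} t^2 dt = (4^3 - 2^3)/3
  = 56/3.
Product: (12) * (56/3) = 224.

224


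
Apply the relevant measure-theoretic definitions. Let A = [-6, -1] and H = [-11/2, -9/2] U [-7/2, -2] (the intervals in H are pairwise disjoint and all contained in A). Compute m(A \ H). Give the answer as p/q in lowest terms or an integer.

The ambient interval has length m(A) = -1 - (-6) = 5.
Since the holes are disjoint and sit inside A, by finite additivity
  m(H) = sum_i (b_i - a_i), and m(A \ H) = m(A) - m(H).
Computing the hole measures:
  m(H_1) = -9/2 - (-11/2) = 1.
  m(H_2) = -2 - (-7/2) = 3/2.
Summed: m(H) = 1 + 3/2 = 5/2.
So m(A \ H) = 5 - 5/2 = 5/2.

5/2


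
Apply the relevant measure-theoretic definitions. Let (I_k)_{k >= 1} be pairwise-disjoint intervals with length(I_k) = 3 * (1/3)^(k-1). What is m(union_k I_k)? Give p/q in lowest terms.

By countable additivity of the Lebesgue measure on pairwise disjoint measurable sets,
  m(union_{k >= 1} I_k) = sum_{k >= 1} m(I_k) = sum_{k >= 1} a * r^(k-1),
  with a = 3 and r = 1/3.
Since 0 < r = 1/3 < 1, the geometric series converges:
  sum_{k >= 1} a * r^(k-1) = a / (1 - r).
  = 3 / (1 - 1/3)
  = 3 / (2/3)
  = 9/2.

9/2


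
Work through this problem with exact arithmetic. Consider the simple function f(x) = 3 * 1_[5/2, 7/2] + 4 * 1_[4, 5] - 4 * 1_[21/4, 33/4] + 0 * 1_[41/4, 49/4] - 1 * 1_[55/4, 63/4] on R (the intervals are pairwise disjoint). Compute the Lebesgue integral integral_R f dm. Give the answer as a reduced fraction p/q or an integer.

For a simple function f = sum_i c_i * 1_{A_i} with disjoint A_i,
  integral f dm = sum_i c_i * m(A_i).
Lengths of the A_i:
  m(A_1) = 7/2 - 5/2 = 1.
  m(A_2) = 5 - 4 = 1.
  m(A_3) = 33/4 - 21/4 = 3.
  m(A_4) = 49/4 - 41/4 = 2.
  m(A_5) = 63/4 - 55/4 = 2.
Contributions c_i * m(A_i):
  (3) * (1) = 3.
  (4) * (1) = 4.
  (-4) * (3) = -12.
  (0) * (2) = 0.
  (-1) * (2) = -2.
Total: 3 + 4 - 12 + 0 - 2 = -7.

-7


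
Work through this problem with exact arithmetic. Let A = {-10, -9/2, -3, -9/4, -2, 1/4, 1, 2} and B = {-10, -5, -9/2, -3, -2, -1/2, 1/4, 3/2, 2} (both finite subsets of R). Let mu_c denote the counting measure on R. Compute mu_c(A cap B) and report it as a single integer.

Counting measure on a finite set equals cardinality. mu_c(A cap B) = |A cap B| (elements appearing in both).
Enumerating the elements of A that also lie in B gives 6 element(s).
So mu_c(A cap B) = 6.

6


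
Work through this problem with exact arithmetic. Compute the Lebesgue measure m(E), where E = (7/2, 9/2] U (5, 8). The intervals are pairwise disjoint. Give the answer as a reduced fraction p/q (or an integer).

For pairwise disjoint intervals, m(union_i I_i) = sum_i m(I_i),
and m is invariant under swapping open/closed endpoints (single points have measure 0).
So m(E) = sum_i (b_i - a_i).
  I_1 has length 9/2 - 7/2 = 1.
  I_2 has length 8 - 5 = 3.
Summing:
  m(E) = 1 + 3 = 4.

4


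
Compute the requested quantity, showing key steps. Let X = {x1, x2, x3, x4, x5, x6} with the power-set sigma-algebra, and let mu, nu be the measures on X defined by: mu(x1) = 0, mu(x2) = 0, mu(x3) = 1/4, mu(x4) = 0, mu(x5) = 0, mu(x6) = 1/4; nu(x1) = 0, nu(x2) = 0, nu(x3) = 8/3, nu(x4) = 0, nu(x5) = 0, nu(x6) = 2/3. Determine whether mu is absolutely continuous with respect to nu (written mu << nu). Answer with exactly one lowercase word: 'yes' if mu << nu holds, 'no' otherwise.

mu << nu means: every nu-null measurable set is also mu-null; equivalently, for every atom x, if nu({x}) = 0 then mu({x}) = 0.
Checking each atom:
  x1: nu = 0, mu = 0 -> consistent with mu << nu.
  x2: nu = 0, mu = 0 -> consistent with mu << nu.
  x3: nu = 8/3 > 0 -> no constraint.
  x4: nu = 0, mu = 0 -> consistent with mu << nu.
  x5: nu = 0, mu = 0 -> consistent with mu << nu.
  x6: nu = 2/3 > 0 -> no constraint.
No atom violates the condition. Therefore mu << nu.

yes


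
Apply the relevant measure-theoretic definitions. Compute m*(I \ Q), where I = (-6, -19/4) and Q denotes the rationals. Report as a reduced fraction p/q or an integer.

The interval I = (-6, -19/4) has m(I) = -19/4 - (-6) = 5/4 (endpoints are measure-zero, so open/closed/half-open agree). Write I = (I cap Q) u (I \ Q). The rationals in I are countable, so m*(I cap Q) = 0 (cover each rational by intervals whose total length is arbitrarily small). By countable subadditivity m*(I) <= m*(I cap Q) + m*(I \ Q), hence m*(I \ Q) >= m(I) = 5/4. The reverse inequality m*(I \ Q) <= m*(I) = 5/4 is trivial since (I \ Q) is a subset of I. Therefore m*(I \ Q) = 5/4.

5/4


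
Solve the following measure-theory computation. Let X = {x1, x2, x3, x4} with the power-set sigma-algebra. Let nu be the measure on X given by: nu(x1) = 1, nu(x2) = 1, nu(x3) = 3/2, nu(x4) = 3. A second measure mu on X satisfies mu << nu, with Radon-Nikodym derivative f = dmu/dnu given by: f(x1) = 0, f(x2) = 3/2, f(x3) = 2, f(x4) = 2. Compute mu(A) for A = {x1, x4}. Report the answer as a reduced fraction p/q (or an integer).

By the defining property of the Radon-Nikodym derivative, for every measurable set A,
  mu(A) = integral_A f dnu.
Since nu is a discrete measure concentrated on the atoms of X, the integral over A reduces to the sum
  mu(A) = sum_{x in A} f(x) * nu({x}).
Computing each term:
  x1: f(x1) * nu(x1) = 0 * 1 = 0.
  x4: f(x4) * nu(x4) = 2 * 3 = 6.
Summing: mu(A) = 0 + 6 = 6.

6


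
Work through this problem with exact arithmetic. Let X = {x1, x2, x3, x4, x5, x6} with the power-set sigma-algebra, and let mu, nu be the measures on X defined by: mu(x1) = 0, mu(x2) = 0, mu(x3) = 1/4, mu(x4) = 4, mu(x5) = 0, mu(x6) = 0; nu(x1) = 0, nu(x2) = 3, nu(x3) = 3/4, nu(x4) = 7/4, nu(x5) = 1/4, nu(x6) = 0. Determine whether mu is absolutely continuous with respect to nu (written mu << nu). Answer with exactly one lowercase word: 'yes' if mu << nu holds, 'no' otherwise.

mu << nu means: every nu-null measurable set is also mu-null; equivalently, for every atom x, if nu({x}) = 0 then mu({x}) = 0.
Checking each atom:
  x1: nu = 0, mu = 0 -> consistent with mu << nu.
  x2: nu = 3 > 0 -> no constraint.
  x3: nu = 3/4 > 0 -> no constraint.
  x4: nu = 7/4 > 0 -> no constraint.
  x5: nu = 1/4 > 0 -> no constraint.
  x6: nu = 0, mu = 0 -> consistent with mu << nu.
No atom violates the condition. Therefore mu << nu.

yes


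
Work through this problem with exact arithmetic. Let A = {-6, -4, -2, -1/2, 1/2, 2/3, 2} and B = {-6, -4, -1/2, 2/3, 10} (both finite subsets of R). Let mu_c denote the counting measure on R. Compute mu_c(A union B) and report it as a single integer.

Counting measure on a finite set equals cardinality. By inclusion-exclusion, |A union B| = |A| + |B| - |A cap B|.
|A| = 7, |B| = 5, |A cap B| = 4.
So mu_c(A union B) = 7 + 5 - 4 = 8.

8


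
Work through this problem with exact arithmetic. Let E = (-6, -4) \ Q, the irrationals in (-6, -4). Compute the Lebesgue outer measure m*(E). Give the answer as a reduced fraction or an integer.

The interval I = (-6, -4) has m(I) = -4 - (-6) = 2 (endpoints are measure-zero, so open/closed/half-open agree). Write I = (I cap Q) u (I \ Q). The rationals in I are countable, so m*(I cap Q) = 0 (cover each rational by intervals whose total length is arbitrarily small). By countable subadditivity m*(I) <= m*(I cap Q) + m*(I \ Q), hence m*(I \ Q) >= m(I) = 2. The reverse inequality m*(I \ Q) <= m*(I) = 2 is trivial since (I \ Q) is a subset of I. Therefore m*(I \ Q) = 2.

2


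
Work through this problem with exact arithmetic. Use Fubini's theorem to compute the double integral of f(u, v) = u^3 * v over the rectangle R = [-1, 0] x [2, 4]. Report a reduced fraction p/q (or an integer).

f(u, v) is a tensor product of a function of u and a function of v, and both factors are bounded continuous (hence Lebesgue integrable) on the rectangle, so Fubini's theorem applies:
  integral_R f d(m x m) = (integral_a1^b1 u^3 du) * (integral_a2^b2 v dv).
Inner integral in u: integral_{-1}^{0} u^3 du = (0^4 - (-1)^4)/4
  = -1/4.
Inner integral in v: integral_{2}^{4} v dv = (4^2 - 2^2)/2
  = 6.
Product: (-1/4) * (6) = -3/2.

-3/2


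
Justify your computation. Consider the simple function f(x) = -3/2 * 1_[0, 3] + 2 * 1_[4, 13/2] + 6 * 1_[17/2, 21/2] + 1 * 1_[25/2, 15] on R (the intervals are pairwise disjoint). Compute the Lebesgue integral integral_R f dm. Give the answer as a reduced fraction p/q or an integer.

For a simple function f = sum_i c_i * 1_{A_i} with disjoint A_i,
  integral f dm = sum_i c_i * m(A_i).
Lengths of the A_i:
  m(A_1) = 3 - 0 = 3.
  m(A_2) = 13/2 - 4 = 5/2.
  m(A_3) = 21/2 - 17/2 = 2.
  m(A_4) = 15 - 25/2 = 5/2.
Contributions c_i * m(A_i):
  (-3/2) * (3) = -9/2.
  (2) * (5/2) = 5.
  (6) * (2) = 12.
  (1) * (5/2) = 5/2.
Total: -9/2 + 5 + 12 + 5/2 = 15.

15


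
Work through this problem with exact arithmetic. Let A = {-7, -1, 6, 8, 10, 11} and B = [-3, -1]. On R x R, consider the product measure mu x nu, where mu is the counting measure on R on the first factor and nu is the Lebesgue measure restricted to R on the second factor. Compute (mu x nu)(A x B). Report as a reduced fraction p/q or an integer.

For a measurable rectangle A x B, the product measure satisfies
  (mu x nu)(A x B) = mu(A) * nu(B).
  mu(A) = 6.
  nu(B) = 2.
  (mu x nu)(A x B) = 6 * 2 = 12.

12


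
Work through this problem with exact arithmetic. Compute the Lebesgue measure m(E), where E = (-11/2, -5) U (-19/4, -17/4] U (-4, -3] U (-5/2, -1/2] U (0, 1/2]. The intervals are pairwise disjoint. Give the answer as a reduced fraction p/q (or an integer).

For pairwise disjoint intervals, m(union_i I_i) = sum_i m(I_i),
and m is invariant under swapping open/closed endpoints (single points have measure 0).
So m(E) = sum_i (b_i - a_i).
  I_1 has length -5 - (-11/2) = 1/2.
  I_2 has length -17/4 - (-19/4) = 1/2.
  I_3 has length -3 - (-4) = 1.
  I_4 has length -1/2 - (-5/2) = 2.
  I_5 has length 1/2 - 0 = 1/2.
Summing:
  m(E) = 1/2 + 1/2 + 1 + 2 + 1/2 = 9/2.

9/2


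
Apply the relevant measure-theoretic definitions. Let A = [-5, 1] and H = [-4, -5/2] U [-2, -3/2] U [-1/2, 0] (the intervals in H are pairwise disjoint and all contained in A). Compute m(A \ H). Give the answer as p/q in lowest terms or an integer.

The ambient interval has length m(A) = 1 - (-5) = 6.
Since the holes are disjoint and sit inside A, by finite additivity
  m(H) = sum_i (b_i - a_i), and m(A \ H) = m(A) - m(H).
Computing the hole measures:
  m(H_1) = -5/2 - (-4) = 3/2.
  m(H_2) = -3/2 - (-2) = 1/2.
  m(H_3) = 0 - (-1/2) = 1/2.
Summed: m(H) = 3/2 + 1/2 + 1/2 = 5/2.
So m(A \ H) = 6 - 5/2 = 7/2.

7/2


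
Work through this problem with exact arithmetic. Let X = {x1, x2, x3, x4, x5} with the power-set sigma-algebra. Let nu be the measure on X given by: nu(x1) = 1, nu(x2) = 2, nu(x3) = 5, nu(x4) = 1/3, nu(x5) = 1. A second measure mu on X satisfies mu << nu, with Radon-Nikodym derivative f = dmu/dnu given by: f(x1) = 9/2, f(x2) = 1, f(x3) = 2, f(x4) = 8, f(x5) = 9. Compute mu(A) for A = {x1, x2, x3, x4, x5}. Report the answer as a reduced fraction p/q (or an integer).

By the defining property of the Radon-Nikodym derivative, for every measurable set A,
  mu(A) = integral_A f dnu.
Since nu is a discrete measure concentrated on the atoms of X, the integral over A reduces to the sum
  mu(A) = sum_{x in A} f(x) * nu({x}).
Computing each term:
  x1: f(x1) * nu(x1) = 9/2 * 1 = 9/2.
  x2: f(x2) * nu(x2) = 1 * 2 = 2.
  x3: f(x3) * nu(x3) = 2 * 5 = 10.
  x4: f(x4) * nu(x4) = 8 * 1/3 = 8/3.
  x5: f(x5) * nu(x5) = 9 * 1 = 9.
Summing: mu(A) = 9/2 + 2 + 10 + 8/3 + 9 = 169/6.

169/6


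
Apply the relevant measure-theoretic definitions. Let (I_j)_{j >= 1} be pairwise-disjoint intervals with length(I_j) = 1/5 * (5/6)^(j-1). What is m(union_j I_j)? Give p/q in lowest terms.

By countable additivity of the Lebesgue measure on pairwise disjoint measurable sets,
  m(union_{j >= 1} I_j) = sum_{j >= 1} m(I_j) = sum_{j >= 1} a * r^(j-1),
  with a = 1/5 and r = 5/6.
Since 0 < r = 5/6 < 1, the geometric series converges:
  sum_{j >= 1} a * r^(j-1) = a / (1 - r).
  = 1/5 / (1 - 5/6)
  = 1/5 / (1/6)
  = 6/5.

6/5


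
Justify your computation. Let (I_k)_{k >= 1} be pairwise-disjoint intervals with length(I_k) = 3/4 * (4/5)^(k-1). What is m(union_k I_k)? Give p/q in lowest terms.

By countable additivity of the Lebesgue measure on pairwise disjoint measurable sets,
  m(union_{k >= 1} I_k) = sum_{k >= 1} m(I_k) = sum_{k >= 1} a * r^(k-1),
  with a = 3/4 and r = 4/5.
Since 0 < r = 4/5 < 1, the geometric series converges:
  sum_{k >= 1} a * r^(k-1) = a / (1 - r).
  = 3/4 / (1 - 4/5)
  = 3/4 / (1/5)
  = 15/4.

15/4


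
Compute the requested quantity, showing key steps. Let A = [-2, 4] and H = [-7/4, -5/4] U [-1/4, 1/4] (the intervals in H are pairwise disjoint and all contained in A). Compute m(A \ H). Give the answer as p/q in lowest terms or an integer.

The ambient interval has length m(A) = 4 - (-2) = 6.
Since the holes are disjoint and sit inside A, by finite additivity
  m(H) = sum_i (b_i - a_i), and m(A \ H) = m(A) - m(H).
Computing the hole measures:
  m(H_1) = -5/4 - (-7/4) = 1/2.
  m(H_2) = 1/4 - (-1/4) = 1/2.
Summed: m(H) = 1/2 + 1/2 = 1.
So m(A \ H) = 6 - 1 = 5.

5


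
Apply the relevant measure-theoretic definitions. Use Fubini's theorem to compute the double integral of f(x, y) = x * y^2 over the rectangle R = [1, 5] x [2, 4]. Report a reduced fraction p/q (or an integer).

f(x, y) is a tensor product of a function of x and a function of y, and both factors are bounded continuous (hence Lebesgue integrable) on the rectangle, so Fubini's theorem applies:
  integral_R f d(m x m) = (integral_a1^b1 x dx) * (integral_a2^b2 y^2 dy).
Inner integral in x: integral_{1}^{5} x dx = (5^2 - 1^2)/2
  = 12.
Inner integral in y: integral_{2}^{4} y^2 dy = (4^3 - 2^3)/3
  = 56/3.
Product: (12) * (56/3) = 224.

224


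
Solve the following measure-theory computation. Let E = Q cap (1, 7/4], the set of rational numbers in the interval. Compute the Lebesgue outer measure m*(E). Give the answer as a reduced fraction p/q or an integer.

Q cap (1, 7/4] is countable; list its elements as q_1, q_2, ... . Fix eps > 0 and cover the k-th point by an interval of length eps * 2^(-k). The cover has total length eps * sum_{k>=1} 2^(-k) = eps, so by definition of outer measure m*(Q cap (1, 7/4]) <= eps. Since eps was arbitrary and m* >= 0, the outer measure is 0.

0


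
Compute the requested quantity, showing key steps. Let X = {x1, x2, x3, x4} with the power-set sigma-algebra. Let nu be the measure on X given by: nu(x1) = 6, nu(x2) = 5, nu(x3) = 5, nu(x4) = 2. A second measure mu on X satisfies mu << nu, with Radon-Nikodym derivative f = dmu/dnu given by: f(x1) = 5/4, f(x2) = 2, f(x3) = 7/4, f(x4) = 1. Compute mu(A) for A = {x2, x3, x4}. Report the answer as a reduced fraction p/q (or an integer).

By the defining property of the Radon-Nikodym derivative, for every measurable set A,
  mu(A) = integral_A f dnu.
Since nu is a discrete measure concentrated on the atoms of X, the integral over A reduces to the sum
  mu(A) = sum_{x in A} f(x) * nu({x}).
Computing each term:
  x2: f(x2) * nu(x2) = 2 * 5 = 10.
  x3: f(x3) * nu(x3) = 7/4 * 5 = 35/4.
  x4: f(x4) * nu(x4) = 1 * 2 = 2.
Summing: mu(A) = 10 + 35/4 + 2 = 83/4.

83/4


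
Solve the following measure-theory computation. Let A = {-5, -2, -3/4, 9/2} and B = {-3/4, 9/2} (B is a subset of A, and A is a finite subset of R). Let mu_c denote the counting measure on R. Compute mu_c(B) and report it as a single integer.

Counting measure assigns mu_c(E) = |E| (number of elements) when E is finite.
B has 2 element(s), so mu_c(B) = 2.

2


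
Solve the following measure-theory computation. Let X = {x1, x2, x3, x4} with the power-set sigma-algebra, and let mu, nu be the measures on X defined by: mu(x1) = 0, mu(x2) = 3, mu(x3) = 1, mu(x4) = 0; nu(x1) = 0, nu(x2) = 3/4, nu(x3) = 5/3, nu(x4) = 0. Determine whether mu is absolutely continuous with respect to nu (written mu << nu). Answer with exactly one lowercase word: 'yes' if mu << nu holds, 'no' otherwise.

mu << nu means: every nu-null measurable set is also mu-null; equivalently, for every atom x, if nu({x}) = 0 then mu({x}) = 0.
Checking each atom:
  x1: nu = 0, mu = 0 -> consistent with mu << nu.
  x2: nu = 3/4 > 0 -> no constraint.
  x3: nu = 5/3 > 0 -> no constraint.
  x4: nu = 0, mu = 0 -> consistent with mu << nu.
No atom violates the condition. Therefore mu << nu.

yes


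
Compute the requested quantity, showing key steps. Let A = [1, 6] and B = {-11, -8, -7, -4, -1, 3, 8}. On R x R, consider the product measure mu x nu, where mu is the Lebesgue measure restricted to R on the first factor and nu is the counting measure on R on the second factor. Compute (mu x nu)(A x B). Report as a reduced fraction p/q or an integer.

For a measurable rectangle A x B, the product measure satisfies
  (mu x nu)(A x B) = mu(A) * nu(B).
  mu(A) = 5.
  nu(B) = 7.
  (mu x nu)(A x B) = 5 * 7 = 35.

35


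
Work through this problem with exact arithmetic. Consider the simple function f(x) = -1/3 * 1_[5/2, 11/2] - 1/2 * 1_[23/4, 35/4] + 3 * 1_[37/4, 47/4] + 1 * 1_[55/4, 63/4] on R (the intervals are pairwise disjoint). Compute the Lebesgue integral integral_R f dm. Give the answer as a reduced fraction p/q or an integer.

For a simple function f = sum_i c_i * 1_{A_i} with disjoint A_i,
  integral f dm = sum_i c_i * m(A_i).
Lengths of the A_i:
  m(A_1) = 11/2 - 5/2 = 3.
  m(A_2) = 35/4 - 23/4 = 3.
  m(A_3) = 47/4 - 37/4 = 5/2.
  m(A_4) = 63/4 - 55/4 = 2.
Contributions c_i * m(A_i):
  (-1/3) * (3) = -1.
  (-1/2) * (3) = -3/2.
  (3) * (5/2) = 15/2.
  (1) * (2) = 2.
Total: -1 - 3/2 + 15/2 + 2 = 7.

7


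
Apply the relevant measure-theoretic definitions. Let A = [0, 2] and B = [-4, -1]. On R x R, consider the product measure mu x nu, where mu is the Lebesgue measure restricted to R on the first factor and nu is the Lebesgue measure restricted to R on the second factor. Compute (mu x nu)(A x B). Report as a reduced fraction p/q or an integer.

For a measurable rectangle A x B, the product measure satisfies
  (mu x nu)(A x B) = mu(A) * nu(B).
  mu(A) = 2.
  nu(B) = 3.
  (mu x nu)(A x B) = 2 * 3 = 6.

6


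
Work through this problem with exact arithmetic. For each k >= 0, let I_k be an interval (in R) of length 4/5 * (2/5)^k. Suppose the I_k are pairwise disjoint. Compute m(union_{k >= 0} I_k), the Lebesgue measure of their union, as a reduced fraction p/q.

By countable additivity of the Lebesgue measure on pairwise disjoint measurable sets,
  m(union_{k >= 0} I_k) = sum_{k >= 0} m(I_k) = sum_{k >= 0} a * r^k,
  with a = 4/5 and r = 2/5.
Since 0 < r = 2/5 < 1, the geometric series converges:
  sum_{k >= 0} a * r^k = a / (1 - r).
  = 4/5 / (1 - 2/5)
  = 4/5 / (3/5)
  = 4/3.

4/3


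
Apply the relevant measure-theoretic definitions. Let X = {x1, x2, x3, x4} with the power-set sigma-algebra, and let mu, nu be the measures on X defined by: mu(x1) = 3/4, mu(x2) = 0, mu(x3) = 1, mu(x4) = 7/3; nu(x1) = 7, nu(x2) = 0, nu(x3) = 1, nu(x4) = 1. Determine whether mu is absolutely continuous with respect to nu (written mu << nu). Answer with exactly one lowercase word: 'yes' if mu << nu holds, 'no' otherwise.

mu << nu means: every nu-null measurable set is also mu-null; equivalently, for every atom x, if nu({x}) = 0 then mu({x}) = 0.
Checking each atom:
  x1: nu = 7 > 0 -> no constraint.
  x2: nu = 0, mu = 0 -> consistent with mu << nu.
  x3: nu = 1 > 0 -> no constraint.
  x4: nu = 1 > 0 -> no constraint.
No atom violates the condition. Therefore mu << nu.

yes


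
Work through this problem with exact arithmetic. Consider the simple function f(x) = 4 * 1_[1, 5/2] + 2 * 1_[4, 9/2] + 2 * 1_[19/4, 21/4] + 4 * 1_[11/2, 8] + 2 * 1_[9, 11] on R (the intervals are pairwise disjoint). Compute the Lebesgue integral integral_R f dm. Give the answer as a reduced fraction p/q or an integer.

For a simple function f = sum_i c_i * 1_{A_i} with disjoint A_i,
  integral f dm = sum_i c_i * m(A_i).
Lengths of the A_i:
  m(A_1) = 5/2 - 1 = 3/2.
  m(A_2) = 9/2 - 4 = 1/2.
  m(A_3) = 21/4 - 19/4 = 1/2.
  m(A_4) = 8 - 11/2 = 5/2.
  m(A_5) = 11 - 9 = 2.
Contributions c_i * m(A_i):
  (4) * (3/2) = 6.
  (2) * (1/2) = 1.
  (2) * (1/2) = 1.
  (4) * (5/2) = 10.
  (2) * (2) = 4.
Total: 6 + 1 + 1 + 10 + 4 = 22.

22
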